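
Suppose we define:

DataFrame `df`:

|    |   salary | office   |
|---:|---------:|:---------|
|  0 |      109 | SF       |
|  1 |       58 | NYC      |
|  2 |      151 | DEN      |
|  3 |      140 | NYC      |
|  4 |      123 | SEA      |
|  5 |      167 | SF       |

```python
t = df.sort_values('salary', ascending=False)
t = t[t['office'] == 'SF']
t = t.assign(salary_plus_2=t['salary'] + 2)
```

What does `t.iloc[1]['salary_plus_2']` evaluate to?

111

sort by salary descending:
   salary office
5     167     SF
2     151    DEN
3     140    NYC
4     123    SEA
0     109     SF
1      58    NYC
filter rows where office == 'SF':
   salary office
5     167     SF
0     109     SF
add column salary_plus_2 = t['salary'] + 2:
   salary office  salary_plus_2
5     167     SF            169
0     109     SF            111
The value at position 1, column 'salary_plus_2' is 111.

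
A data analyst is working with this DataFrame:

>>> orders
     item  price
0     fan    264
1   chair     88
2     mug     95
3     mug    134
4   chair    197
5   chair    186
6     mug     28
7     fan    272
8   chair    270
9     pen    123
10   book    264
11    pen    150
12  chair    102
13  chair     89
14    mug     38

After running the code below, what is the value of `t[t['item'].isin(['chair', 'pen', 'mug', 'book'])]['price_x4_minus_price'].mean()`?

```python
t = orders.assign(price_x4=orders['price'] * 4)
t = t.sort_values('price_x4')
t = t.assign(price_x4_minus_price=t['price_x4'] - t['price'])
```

add column price_x4 = orders['price'] * 4:
     item  price  price_x4
0     fan    264      1056
1   chair     88       352
2     mug     95       380
3     mug    134       536
4   chair    197       788
5   chair    186       744
6     mug     28       112
7     fan    272      1088
8   chair    270      1080
9     pen    123       492
10   book    264      1056
11    pen    150       600
12  chair    102       408
13  chair     89       356
14    mug     38       152
sort by price_x4:
     item  price  price_x4
6     mug     28       112
14    mug     38       152
1   chair     88       352
13  chair     89       356
2     mug     95       380
12  chair    102       408
9     pen    123       492
3     mug    134       536
11    pen    150       600
5   chair    186       744
4   chair    197       788
0     fan    264      1056
10   book    264      1056
8   chair    270      1080
7     fan    272      1088
add column price_x4_minus_price = t['price_x4'] - t['price']:
     item  price  price_x4  price_x4_minus_price
6     mug     28       112                    84
14    mug     38       152                   114
1   chair     88       352                   264
13  chair     89       356                   267
2     mug     95       380                   285
12  chair    102       408                   306
9     pen    123       492                   369
3     mug    134       536                   402
11    pen    150       600                   450
5   chair    186       744                   558
4   chair    197       788                   591
0     fan    264      1056                   792
10   book    264      1056                   792
8   chair    270      1080                   810
7     fan    272      1088                   816
filter rows where item in ['chair', 'pen', 'mug', 'book']:
     item  price  price_x4  price_x4_minus_price
6     mug     28       112                    84
14    mug     38       152                   114
1   chair     88       352                   264
13  chair     89       356                   267
2     mug     95       380                   285
12  chair    102       408                   306
9     pen    123       492                   369
3     mug    134       536                   402
11    pen    150       600                   450
5   chair    186       744                   558
4   chair    197       788                   591
10   book    264      1056                   792
8   chair    270      1080                   810
Reading off the mean of column 'price_x4_minus_price', we get 407.076923077.

407.076923077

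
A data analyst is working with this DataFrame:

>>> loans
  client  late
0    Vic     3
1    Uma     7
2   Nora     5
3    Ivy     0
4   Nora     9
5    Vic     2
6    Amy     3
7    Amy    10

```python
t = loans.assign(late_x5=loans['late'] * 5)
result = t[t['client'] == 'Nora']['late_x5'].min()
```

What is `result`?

25

add column late_x5 = loans['late'] * 5:
  client  late  late_x5
0    Vic     3       15
1    Uma     7       35
2   Nora     5       25
3    Ivy     0        0
4   Nora     9       45
5    Vic     2       10
6    Amy     3       15
7    Amy    10       50
filter rows where client == 'Nora':
  client  late  late_x5
2   Nora     5       25
4   Nora     9       45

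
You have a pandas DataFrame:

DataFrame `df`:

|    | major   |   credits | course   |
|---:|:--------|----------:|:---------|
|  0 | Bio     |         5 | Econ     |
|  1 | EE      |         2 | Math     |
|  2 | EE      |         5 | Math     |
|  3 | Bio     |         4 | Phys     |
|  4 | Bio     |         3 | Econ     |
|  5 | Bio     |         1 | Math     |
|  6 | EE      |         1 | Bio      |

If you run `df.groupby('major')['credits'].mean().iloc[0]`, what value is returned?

3.25

group by major, mean of credits:
major
Bio    3.250000
EE     2.666667
Name: credits, dtype: float64
Hence 3.25.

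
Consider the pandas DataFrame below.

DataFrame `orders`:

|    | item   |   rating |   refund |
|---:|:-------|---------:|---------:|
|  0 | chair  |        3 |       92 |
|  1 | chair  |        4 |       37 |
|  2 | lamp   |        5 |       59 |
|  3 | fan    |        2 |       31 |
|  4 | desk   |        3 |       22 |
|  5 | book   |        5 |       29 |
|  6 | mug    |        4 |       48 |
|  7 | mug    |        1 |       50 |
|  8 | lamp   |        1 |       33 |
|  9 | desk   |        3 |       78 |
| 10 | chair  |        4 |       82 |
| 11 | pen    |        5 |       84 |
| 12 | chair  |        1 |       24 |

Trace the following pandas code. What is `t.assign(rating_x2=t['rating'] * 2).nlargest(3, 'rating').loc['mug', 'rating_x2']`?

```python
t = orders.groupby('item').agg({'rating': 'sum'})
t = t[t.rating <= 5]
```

10

group by item, sum of rating:
       rating
item         
book        5
chair      12
desk        6
fan         2
lamp        6
mug         5
pen         5
filter rows where rating <= 5:
      rating
item        
book       5
fan        2
mug        5
pen        5
add column rating_x2 = t['rating'] * 2:
      rating  rating_x2
item                   
book       5         10
fan        2          4
mug        5         10
pen        5         10
take 3 rows with largest rating:
      rating  rating_x2
item                   
book       5         10
mug        5         10
pen        5         10
value at row 'mug', column 'rating_x2' → 10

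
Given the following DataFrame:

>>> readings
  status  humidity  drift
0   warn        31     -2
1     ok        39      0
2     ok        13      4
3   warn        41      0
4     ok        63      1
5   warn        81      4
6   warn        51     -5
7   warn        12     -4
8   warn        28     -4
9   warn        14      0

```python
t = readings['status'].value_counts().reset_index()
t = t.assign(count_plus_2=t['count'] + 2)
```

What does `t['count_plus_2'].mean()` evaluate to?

7.0

value_counts of status:
status
warn    7
ok      3
Name: count, dtype: int64
reset_index():
  status  count
0   warn      7
1     ok      3
add column count_plus_2 = t['count'] + 2:
  status  count  count_plus_2
0   warn      7             9
1     ok      3             5
Reading off the mean of column 'count_plus_2', we get 7.0.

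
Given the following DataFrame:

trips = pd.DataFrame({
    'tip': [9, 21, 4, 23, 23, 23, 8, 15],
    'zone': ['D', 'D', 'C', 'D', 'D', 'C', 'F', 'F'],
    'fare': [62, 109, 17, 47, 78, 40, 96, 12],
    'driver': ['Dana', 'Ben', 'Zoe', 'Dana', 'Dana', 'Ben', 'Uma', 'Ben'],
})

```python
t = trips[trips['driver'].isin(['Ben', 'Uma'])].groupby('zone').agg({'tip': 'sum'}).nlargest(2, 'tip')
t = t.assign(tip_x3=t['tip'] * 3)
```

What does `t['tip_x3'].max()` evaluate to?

69

filter rows where driver in ['Ben', 'Uma']:
   tip zone  fare driver
1   21    D   109    Ben
5   23    C    40    Ben
6    8    F    96    Uma
7   15    F    12    Ben
group by zone, sum of tip:
      tip
zone     
C      23
D      21
F      23
take 2 rows with largest tip:
      tip
zone     
C      23
F      23
add column tip_x3 = t['tip'] * 3:
      tip  tip_x3
zone             
C      23      69
F      23      69
Reading off the max of column 'tip_x3', we get 69.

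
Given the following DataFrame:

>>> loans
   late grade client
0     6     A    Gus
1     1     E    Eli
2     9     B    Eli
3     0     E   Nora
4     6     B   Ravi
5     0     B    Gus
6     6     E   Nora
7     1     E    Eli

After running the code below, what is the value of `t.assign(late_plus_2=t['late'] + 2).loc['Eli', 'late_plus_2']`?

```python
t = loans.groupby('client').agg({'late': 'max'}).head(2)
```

11

group by client, max of late:
        late
client      
Eli        9
Gus        6
Nora       6
Ravi       6
take first 2 rows:
        late
client      
Eli        9
Gus        6
add column late_plus_2 = t['late'] + 2:
        late  late_plus_2
client                   
Eli        9           11
Gus        6            8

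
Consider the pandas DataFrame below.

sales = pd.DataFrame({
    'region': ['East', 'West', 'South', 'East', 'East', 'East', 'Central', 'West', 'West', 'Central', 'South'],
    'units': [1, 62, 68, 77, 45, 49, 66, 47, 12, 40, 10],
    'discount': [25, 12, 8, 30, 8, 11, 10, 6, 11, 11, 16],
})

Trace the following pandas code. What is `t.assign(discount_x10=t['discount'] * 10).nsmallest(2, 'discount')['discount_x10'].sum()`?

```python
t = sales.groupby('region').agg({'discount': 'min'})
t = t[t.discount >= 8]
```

160

group by region, min of discount:
         discount
region           
Central        10
East            8
South           8
West            6
filter rows where discount >= 8:
         discount
region           
Central        10
East            8
South           8
add column discount_x10 = t['discount'] * 10:
         discount  discount_x10
region                         
Central        10           100
East            8            80
South           8            80
take 2 rows with smallest discount:
        discount  discount_x10
region                        
East           8            80
South          8            80
Hence 160.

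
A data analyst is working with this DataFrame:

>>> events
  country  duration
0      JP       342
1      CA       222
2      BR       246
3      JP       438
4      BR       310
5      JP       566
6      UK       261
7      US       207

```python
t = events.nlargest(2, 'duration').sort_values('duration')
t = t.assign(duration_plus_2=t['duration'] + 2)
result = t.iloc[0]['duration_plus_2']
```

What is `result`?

take 2 rows with largest duration:
  country  duration
5      JP       566
3      JP       438
sort by duration:
  country  duration
3      JP       438
5      JP       566
add column duration_plus_2 = t['duration'] + 2:
  country  duration  duration_plus_2
3      JP       438              440
5      JP       566              568
The value at position 0, column 'duration_plus_2' is 440.

440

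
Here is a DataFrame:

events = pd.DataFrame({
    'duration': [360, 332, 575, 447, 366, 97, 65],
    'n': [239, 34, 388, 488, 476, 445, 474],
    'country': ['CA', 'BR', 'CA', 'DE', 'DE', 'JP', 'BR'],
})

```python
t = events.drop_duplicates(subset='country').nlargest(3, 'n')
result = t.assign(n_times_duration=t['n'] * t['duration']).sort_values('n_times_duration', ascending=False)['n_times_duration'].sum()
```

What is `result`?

drop duplicate country (keep=first):
   duration    n country
0       360  239      CA
1       332   34      BR
3       447  488      DE
5        97  445      JP
take 3 rows with largest n:
   duration    n country
3       447  488      DE
5        97  445      JP
0       360  239      CA
add column n_times_duration = t['n'] * t['duration']:
   duration    n country  n_times_duration
3       447  488      DE            218136
5        97  445      JP             43165
0       360  239      CA             86040
sort by n_times_duration descending:
   duration    n country  n_times_duration
3       447  488      DE            218136
0       360  239      CA             86040
5        97  445      JP             43165
Taking the sum of column 'n_times_duration' gives 347341.

347341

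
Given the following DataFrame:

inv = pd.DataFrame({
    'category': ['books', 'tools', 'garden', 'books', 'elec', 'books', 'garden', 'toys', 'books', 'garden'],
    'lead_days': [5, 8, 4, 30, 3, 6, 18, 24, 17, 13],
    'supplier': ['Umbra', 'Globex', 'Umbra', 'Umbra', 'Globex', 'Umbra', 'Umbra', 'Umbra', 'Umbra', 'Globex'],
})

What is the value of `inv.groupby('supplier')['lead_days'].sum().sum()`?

group by supplier, sum of lead_days:
supplier
Globex     24
Umbra     104
Name: lead_days, dtype: int64

128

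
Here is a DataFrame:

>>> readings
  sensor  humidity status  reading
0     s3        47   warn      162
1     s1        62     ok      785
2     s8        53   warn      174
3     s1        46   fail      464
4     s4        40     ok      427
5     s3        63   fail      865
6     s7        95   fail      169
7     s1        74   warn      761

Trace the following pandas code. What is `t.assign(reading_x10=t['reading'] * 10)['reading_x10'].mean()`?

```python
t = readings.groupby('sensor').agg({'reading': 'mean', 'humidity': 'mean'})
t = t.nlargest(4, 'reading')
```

group by sensor: mean(reading), mean(humidity):
        reading   humidity
sensor                    
s1        670.0  60.666667
s3        513.5  55.000000
s4        427.0  40.000000
s7        169.0  95.000000
s8        174.0  53.000000
take 4 rows with largest reading:
        reading   humidity
sensor                    
s1        670.0  60.666667
s3        513.5  55.000000
s4        427.0  40.000000
s8        174.0  53.000000
add column reading_x10 = t['reading'] * 10:
        reading   humidity  reading_x10
sensor                                 
s1        670.0  60.666667       6700.0
s3        513.5  55.000000       5135.0
s4        427.0  40.000000       4270.0
s8        174.0  53.000000       1740.0

4461.25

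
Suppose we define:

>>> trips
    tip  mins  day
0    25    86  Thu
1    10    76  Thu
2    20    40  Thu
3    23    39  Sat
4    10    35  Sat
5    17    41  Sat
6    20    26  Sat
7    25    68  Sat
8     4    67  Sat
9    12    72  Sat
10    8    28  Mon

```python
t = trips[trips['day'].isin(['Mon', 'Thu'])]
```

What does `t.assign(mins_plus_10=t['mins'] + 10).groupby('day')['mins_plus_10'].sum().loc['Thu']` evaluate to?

filter rows where day in ['Mon', 'Thu']:
    tip  mins  day
0    25    86  Thu
1    10    76  Thu
2    20    40  Thu
10    8    28  Mon
add column mins_plus_10 = t['mins'] + 10:
    tip  mins  day  mins_plus_10
0    25    86  Thu            96
1    10    76  Thu            86
2    20    40  Thu            50
10    8    28  Mon            38
group by day, sum of mins_plus_10:
day
Mon     38
Thu    232
Name: mins_plus_10, dtype: int64

232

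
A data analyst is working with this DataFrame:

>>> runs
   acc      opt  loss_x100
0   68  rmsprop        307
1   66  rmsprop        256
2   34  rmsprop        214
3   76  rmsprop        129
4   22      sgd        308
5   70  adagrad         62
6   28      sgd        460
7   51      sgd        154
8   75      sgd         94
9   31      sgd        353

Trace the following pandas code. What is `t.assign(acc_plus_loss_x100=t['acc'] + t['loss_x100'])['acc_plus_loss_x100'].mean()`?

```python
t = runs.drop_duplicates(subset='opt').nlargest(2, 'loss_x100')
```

352.5

drop duplicate opt (keep=first):
   acc      opt  loss_x100
0   68  rmsprop        307
4   22      sgd        308
5   70  adagrad         62
take 2 rows with largest loss_x100:
   acc      opt  loss_x100
4   22      sgd        308
0   68  rmsprop        307
add column acc_plus_loss_x100 = t['acc'] + t['loss_x100']:
   acc      opt  loss_x100  acc_plus_loss_x100
4   22      sgd        308                 330
0   68  rmsprop        307                 375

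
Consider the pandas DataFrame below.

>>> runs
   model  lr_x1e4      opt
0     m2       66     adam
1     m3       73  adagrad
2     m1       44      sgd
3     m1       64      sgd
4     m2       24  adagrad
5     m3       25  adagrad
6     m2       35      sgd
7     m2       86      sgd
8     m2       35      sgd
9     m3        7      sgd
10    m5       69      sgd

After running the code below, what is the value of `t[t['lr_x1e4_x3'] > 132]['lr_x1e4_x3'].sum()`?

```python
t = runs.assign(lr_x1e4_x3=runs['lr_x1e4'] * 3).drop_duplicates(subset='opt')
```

417

add column lr_x1e4_x3 = runs['lr_x1e4'] * 3:
   model  lr_x1e4      opt  lr_x1e4_x3
0     m2       66     adam         198
1     m3       73  adagrad         219
2     m1       44      sgd         132
3     m1       64      sgd         192
4     m2       24  adagrad          72
5     m3       25  adagrad          75
6     m2       35      sgd         105
7     m2       86      sgd         258
8     m2       35      sgd         105
9     m3        7      sgd          21
10    m5       69      sgd         207
drop duplicate opt (keep=first):
  model  lr_x1e4      opt  lr_x1e4_x3
0    m2       66     adam         198
1    m3       73  adagrad         219
2    m1       44      sgd         132
filter rows where lr_x1e4_x3 > 132:
  model  lr_x1e4      opt  lr_x1e4_x3
0    m2       66     adam         198
1    m3       73  adagrad         219
Then the sum of column 'lr_x1e4_x3': 417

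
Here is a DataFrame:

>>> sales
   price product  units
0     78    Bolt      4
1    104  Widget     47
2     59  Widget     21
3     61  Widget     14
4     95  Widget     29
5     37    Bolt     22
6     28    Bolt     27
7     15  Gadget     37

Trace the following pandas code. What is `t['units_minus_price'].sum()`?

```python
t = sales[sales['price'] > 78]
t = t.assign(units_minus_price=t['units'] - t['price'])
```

-123

filter rows where price > 78:
   price product  units
1    104  Widget     47
4     95  Widget     29
add column units_minus_price = t['units'] - t['price']:
   price product  units  units_minus_price
1    104  Widget     47                -57
4     95  Widget     29                -66
sum of column 'units_minus_price' → -123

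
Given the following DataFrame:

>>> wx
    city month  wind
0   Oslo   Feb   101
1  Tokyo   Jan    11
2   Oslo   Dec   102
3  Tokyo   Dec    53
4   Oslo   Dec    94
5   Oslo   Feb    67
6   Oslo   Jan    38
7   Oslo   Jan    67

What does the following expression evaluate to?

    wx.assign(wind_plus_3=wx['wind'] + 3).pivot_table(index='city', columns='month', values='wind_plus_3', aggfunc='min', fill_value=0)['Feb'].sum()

add column wind_plus_3 = wx['wind'] + 3:
    city month  wind  wind_plus_3
0   Oslo   Feb   101          104
1  Tokyo   Jan    11           14
2   Oslo   Dec   102          105
3  Tokyo   Dec    53           56
4   Oslo   Dec    94           97
5   Oslo   Feb    67           70
6   Oslo   Jan    38           41
7   Oslo   Jan    67           70
pivot: rows=city, cols=month, min(wind_plus_3):
month  Dec  Feb  Jan
city                
Oslo    97   70   41
Tokyo   56    0   14
Then the sum of column 'Feb': 70

70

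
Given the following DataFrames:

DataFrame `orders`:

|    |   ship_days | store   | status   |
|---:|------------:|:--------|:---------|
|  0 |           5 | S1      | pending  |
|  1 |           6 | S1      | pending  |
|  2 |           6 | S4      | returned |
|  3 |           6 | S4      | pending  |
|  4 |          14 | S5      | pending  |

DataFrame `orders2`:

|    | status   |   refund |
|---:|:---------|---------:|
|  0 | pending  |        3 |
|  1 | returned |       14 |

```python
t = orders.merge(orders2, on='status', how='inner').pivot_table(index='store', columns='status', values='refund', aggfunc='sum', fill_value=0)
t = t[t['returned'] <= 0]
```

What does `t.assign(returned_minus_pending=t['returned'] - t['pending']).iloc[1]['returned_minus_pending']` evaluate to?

-3

merge on 'status' (how='inner') → 5 rows:
   ship_days store    status  refund
0          5    S1   pending       3
1          6    S1   pending       3
2          6    S4  returned      14
3          6    S4   pending       3
4         14    S5   pending       3
pivot: rows=store, cols=status, sum(refund):
status  pending  returned
store                    
S1            6         0
S4            3        14
S5            3         0
filter rows where returned <= 0:
status  pending  returned
store                    
S1            6         0
S5            3         0
add column returned_minus_pending = t['returned'] - t['pending']:
status  pending  returned  returned_minus_pending
store                                            
S1            6         0                      -6
S5            3         0                      -3
Hence -3.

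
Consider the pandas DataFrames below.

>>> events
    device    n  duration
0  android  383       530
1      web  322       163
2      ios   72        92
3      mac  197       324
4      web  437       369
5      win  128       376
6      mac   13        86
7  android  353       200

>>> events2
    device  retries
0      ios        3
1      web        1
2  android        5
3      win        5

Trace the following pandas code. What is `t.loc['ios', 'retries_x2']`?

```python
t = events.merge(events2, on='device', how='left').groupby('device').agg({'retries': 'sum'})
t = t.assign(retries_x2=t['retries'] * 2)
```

merge on 'device' (how='left') → 8 rows:
    device    n  duration  retries
0  android  383       530      5.0
1      web  322       163      1.0
2      ios   72        92      3.0
3      mac  197       324      NaN
4      web  437       369      1.0
5      win  128       376      5.0
6      mac   13        86      NaN
7  android  353       200      5.0
group by device, sum of retries:
         retries
device          
android     10.0
ios          3.0
mac          0.0
web          2.0
win          5.0
add column retries_x2 = t['retries'] * 2:
         retries  retries_x2
device                      
android     10.0        20.0
ios          3.0         6.0
mac          0.0         0.0
web          2.0         4.0
win          5.0        10.0

6.0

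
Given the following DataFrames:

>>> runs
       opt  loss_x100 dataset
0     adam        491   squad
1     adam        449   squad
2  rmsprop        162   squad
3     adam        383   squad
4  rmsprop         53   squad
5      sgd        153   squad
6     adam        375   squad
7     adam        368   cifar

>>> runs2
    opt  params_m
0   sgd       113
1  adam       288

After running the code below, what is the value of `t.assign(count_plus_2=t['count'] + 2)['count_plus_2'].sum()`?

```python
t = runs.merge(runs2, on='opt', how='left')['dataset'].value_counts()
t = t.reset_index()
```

12

merge on 'opt' (how='left') → 8 rows:
       opt  loss_x100 dataset  params_m
0     adam        491   squad     288.0
1     adam        449   squad     288.0
2  rmsprop        162   squad       NaN
3     adam        383   squad     288.0
4  rmsprop         53   squad       NaN
5      sgd        153   squad     113.0
6     adam        375   squad     288.0
7     adam        368   cifar     288.0
value_counts of dataset:
dataset
squad    7
cifar    1
Name: count, dtype: int64
reset_index():
  dataset  count
0   squad      7
1   cifar      1
add column count_plus_2 = t['count'] + 2:
  dataset  count  count_plus_2
0   squad      7             9
1   cifar      1             3
Finally, sum of column 'count_plus_2' = 12.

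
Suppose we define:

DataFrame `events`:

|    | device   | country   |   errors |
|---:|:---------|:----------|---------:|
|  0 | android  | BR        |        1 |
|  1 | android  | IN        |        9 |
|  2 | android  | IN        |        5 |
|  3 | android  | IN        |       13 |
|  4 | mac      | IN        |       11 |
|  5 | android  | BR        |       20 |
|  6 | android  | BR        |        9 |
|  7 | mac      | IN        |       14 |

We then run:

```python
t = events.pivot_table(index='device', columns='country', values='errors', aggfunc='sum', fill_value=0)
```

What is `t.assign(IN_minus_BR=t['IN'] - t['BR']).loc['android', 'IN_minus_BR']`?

-3

pivot: rows=device, cols=country, sum(errors):
country  BR  IN
device         
android  30  27
mac       0  25
add column IN_minus_BR = t['IN'] - t['BR']:
country  BR  IN  IN_minus_BR
device                      
android  30  27           -3
mac       0  25           25
Hence -3.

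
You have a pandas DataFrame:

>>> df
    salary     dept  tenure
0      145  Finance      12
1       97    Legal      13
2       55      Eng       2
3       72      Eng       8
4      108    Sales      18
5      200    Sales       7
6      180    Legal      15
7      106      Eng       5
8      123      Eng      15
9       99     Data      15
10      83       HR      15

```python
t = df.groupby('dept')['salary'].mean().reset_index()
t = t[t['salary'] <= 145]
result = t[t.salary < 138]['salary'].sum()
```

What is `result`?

group by dept, mean of salary:
dept
Data        99.0
Eng         89.0
Finance    145.0
HR          83.0
Legal      138.5
Sales      154.0
Name: salary, dtype: float64
reset_index():
      dept  salary
0     Data    99.0
1      Eng    89.0
2  Finance   145.0
3       HR    83.0
4    Legal   138.5
5    Sales   154.0
filter rows where salary <= 145:
      dept  salary
0     Data    99.0
1      Eng    89.0
2  Finance   145.0
3       HR    83.0
4    Legal   138.5
filter rows where salary < 138:
   dept  salary
0  Data    99.0
1   Eng    89.0
3    HR    83.0
sum of column 'salary' → 271.0

271.0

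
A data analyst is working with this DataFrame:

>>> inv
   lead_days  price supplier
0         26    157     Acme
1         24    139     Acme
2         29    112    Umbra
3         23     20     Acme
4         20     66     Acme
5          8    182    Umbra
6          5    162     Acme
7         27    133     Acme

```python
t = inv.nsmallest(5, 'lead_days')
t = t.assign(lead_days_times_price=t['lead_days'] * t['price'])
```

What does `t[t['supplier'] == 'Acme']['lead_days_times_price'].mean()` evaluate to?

take 5 rows with smallest lead_days:
   lead_days  price supplier
6          5    162     Acme
5          8    182    Umbra
4         20     66     Acme
3         23     20     Acme
1         24    139     Acme
add column lead_days_times_price = t['lead_days'] * t['price']:
   lead_days  price supplier  lead_days_times_price
6          5    162     Acme                    810
5          8    182    Umbra                   1456
4         20     66     Acme                   1320
3         23     20     Acme                    460
1         24    139     Acme                   3336
filter rows where supplier == 'Acme':
   lead_days  price supplier  lead_days_times_price
6          5    162     Acme                    810
4         20     66     Acme                   1320
3         23     20     Acme                    460
1         24    139     Acme                   3336
The mean of column 'lead_days_times_price' is 1481.5.

1481.5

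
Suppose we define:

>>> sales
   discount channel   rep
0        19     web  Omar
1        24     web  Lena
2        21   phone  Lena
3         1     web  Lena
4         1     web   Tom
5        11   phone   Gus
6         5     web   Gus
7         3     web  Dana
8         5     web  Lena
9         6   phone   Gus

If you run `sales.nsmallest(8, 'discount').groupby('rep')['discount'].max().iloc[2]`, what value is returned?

5

take 8 rows with smallest discount:
   discount channel   rep
3         1     web  Lena
4         1     web   Tom
7         3     web  Dana
6         5     web   Gus
8         5     web  Lena
9         6   phone   Gus
5        11   phone   Gus
0        19     web  Omar
group by rep, max of discount:
rep
Dana     3
Gus     11
Lena     5
Omar    19
Tom      1
Name: discount, dtype: int64
Then the value at position 2: 5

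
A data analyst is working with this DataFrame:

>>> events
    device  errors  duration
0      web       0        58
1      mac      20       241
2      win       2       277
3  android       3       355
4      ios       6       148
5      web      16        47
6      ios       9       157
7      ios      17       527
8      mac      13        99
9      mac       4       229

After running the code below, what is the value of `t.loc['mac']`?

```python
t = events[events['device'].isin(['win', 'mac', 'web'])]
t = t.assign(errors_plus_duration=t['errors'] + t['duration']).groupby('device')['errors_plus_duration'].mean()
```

202.0

filter rows where device in ['win', 'mac', 'web']:
  device  errors  duration
0    web       0        58
1    mac      20       241
2    win       2       277
5    web      16        47
8    mac      13        99
9    mac       4       229
add column errors_plus_duration = t['errors'] + t['duration']:
  device  errors  duration  errors_plus_duration
0    web       0        58                    58
1    mac      20       241                   261
2    win       2       277                   279
5    web      16        47                    63
8    mac      13        99                   112
9    mac       4       229                   233
group by device, mean of errors_plus_duration:
device
mac    202.0
web     60.5
win    279.0
Name: errors_plus_duration, dtype: float64
Then the value at index 'mac': 202.0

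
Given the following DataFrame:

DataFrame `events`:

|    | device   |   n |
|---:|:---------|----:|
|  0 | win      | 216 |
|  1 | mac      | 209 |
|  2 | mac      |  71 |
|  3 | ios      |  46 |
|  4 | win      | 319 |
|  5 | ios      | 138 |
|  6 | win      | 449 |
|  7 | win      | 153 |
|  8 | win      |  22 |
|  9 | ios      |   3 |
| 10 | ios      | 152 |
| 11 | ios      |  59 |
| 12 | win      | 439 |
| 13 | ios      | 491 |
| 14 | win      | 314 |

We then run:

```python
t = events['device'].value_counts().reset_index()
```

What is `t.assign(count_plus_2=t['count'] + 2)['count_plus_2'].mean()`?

value_counts of device:
device
win    7
ios    6
mac    2
Name: count, dtype: int64
reset_index():
  device  count
0    win      7
1    ios      6
2    mac      2
add column count_plus_2 = t['count'] + 2:
  device  count  count_plus_2
0    win      7             9
1    ios      6             8
2    mac      2             4
Reading off the mean of column 'count_plus_2', we get 7.0.

7.0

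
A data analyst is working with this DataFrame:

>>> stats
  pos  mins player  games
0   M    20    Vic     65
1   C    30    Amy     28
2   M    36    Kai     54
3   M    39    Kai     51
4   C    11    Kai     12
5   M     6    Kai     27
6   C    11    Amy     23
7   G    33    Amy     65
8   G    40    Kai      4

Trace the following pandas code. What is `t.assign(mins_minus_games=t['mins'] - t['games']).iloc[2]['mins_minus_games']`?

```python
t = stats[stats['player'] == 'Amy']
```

-32

filter rows where player == 'Amy':
  pos  mins player  games
1   C    30    Amy     28
6   C    11    Amy     23
7   G    33    Amy     65
add column mins_minus_games = t['mins'] - t['games']:
  pos  mins player  games  mins_minus_games
1   C    30    Amy     28                 2
6   C    11    Amy     23               -12
7   G    33    Amy     65               -32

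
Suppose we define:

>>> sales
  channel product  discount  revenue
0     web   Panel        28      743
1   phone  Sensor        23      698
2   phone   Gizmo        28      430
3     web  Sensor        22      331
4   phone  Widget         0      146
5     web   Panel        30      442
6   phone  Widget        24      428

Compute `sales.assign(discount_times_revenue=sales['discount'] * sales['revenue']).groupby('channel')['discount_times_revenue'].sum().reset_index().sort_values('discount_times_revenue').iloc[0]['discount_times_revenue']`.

38366

add column discount_times_revenue = sales['discount'] * sales['revenue']:
  channel product  discount  revenue  discount_times_revenue
0     web   Panel        28      743                   20804
1   phone  Sensor        23      698                   16054
2   phone   Gizmo        28      430                   12040
3     web  Sensor        22      331                    7282
4   phone  Widget         0      146                       0
5     web   Panel        30      442                   13260
6   phone  Widget        24      428                   10272
group by channel, sum of discount_times_revenue:
channel
phone    38366
web      41346
Name: discount_times_revenue, dtype: int64
reset_index():
  channel  discount_times_revenue
0   phone                   38366
1     web                   41346
sort by discount_times_revenue:
  channel  discount_times_revenue
0   phone                   38366
1     web                   41346
The value at position 0, column 'discount_times_revenue' is 38366.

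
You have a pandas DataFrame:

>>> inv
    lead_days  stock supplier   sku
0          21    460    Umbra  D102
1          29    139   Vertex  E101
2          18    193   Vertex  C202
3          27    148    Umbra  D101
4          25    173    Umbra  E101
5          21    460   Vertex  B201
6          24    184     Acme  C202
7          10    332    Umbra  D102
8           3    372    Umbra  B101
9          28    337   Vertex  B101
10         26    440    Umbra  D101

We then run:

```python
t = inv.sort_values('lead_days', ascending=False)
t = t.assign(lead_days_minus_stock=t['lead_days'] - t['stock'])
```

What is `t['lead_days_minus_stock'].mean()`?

-273.272727273

sort by lead_days descending:
    lead_days  stock supplier   sku
1          29    139   Vertex  E101
9          28    337   Vertex  B101
3          27    148    Umbra  D101
10         26    440    Umbra  D101
4          25    173    Umbra  E101
6          24    184     Acme  C202
0          21    460    Umbra  D102
5          21    460   Vertex  B201
2          18    193   Vertex  C202
7          10    332    Umbra  D102
8           3    372    Umbra  B101
add column lead_days_minus_stock = t['lead_days'] - t['stock']:
    lead_days  stock supplier   sku  lead_days_minus_stock
1          29    139   Vertex  E101                   -110
9          28    337   Vertex  B101                   -309
3          27    148    Umbra  D101                   -121
10         26    440    Umbra  D101                   -414
4          25    173    Umbra  E101                   -148
6          24    184     Acme  C202                   -160
0          21    460    Umbra  D102                   -439
5          21    460   Vertex  B201                   -439
2          18    193   Vertex  C202                   -175
7          10    332    Umbra  D102                   -322
8           3    372    Umbra  B101                   -369
mean of column 'lead_days_minus_stock' → -273.272727273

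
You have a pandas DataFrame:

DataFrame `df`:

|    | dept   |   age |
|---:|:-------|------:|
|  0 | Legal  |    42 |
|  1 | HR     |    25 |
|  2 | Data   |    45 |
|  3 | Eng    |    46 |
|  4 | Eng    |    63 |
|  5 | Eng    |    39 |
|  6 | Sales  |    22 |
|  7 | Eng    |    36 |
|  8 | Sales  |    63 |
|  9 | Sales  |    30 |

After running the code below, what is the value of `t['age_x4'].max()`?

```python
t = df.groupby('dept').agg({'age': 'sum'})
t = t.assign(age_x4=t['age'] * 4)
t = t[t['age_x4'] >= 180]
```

736

group by dept, sum of age:
       age
dept      
Data    45
Eng    184
HR      25
Legal   42
Sales  115
add column age_x4 = t['age'] * 4:
       age  age_x4
dept              
Data    45     180
Eng    184     736
HR      25     100
Legal   42     168
Sales  115     460
filter rows where age_x4 >= 180:
       age  age_x4
dept              
Data    45     180
Eng    184     736
Sales  115     460
So max() = 736.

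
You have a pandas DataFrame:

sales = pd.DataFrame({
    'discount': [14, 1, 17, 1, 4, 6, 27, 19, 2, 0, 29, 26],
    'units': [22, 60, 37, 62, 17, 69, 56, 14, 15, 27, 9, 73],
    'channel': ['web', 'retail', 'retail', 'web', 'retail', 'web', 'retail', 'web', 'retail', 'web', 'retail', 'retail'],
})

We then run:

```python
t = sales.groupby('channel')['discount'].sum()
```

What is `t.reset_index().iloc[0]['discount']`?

group by channel, sum of discount:
channel
retail    106
web        40
Name: discount, dtype: int64
reset_index():
  channel  discount
0  retail       106
1     web        40
Then the value at position 0, column 'discount': 106

106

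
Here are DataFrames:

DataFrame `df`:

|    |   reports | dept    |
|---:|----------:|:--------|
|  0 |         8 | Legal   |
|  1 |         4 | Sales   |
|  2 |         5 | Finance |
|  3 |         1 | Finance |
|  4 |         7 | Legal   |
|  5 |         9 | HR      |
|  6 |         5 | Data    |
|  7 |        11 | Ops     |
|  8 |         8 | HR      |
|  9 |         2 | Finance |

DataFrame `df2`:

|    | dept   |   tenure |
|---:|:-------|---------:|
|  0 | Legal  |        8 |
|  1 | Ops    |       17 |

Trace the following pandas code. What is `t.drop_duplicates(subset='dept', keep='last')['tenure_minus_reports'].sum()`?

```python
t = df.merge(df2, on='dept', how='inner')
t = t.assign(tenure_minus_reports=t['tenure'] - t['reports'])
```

merge on 'dept' (how='inner') → 3 rows:
   reports   dept  tenure
0        8  Legal       8
1        7  Legal       8
2       11    Ops      17
add column tenure_minus_reports = t['tenure'] - t['reports']:
   reports   dept  tenure  tenure_minus_reports
0        8  Legal       8                     0
1        7  Legal       8                     1
2       11    Ops      17                     6
drop duplicate dept (keep=last):
   reports   dept  tenure  tenure_minus_reports
1        7  Legal       8                     1
2       11    Ops      17                     6
sum of column 'tenure_minus_reports' → 7

7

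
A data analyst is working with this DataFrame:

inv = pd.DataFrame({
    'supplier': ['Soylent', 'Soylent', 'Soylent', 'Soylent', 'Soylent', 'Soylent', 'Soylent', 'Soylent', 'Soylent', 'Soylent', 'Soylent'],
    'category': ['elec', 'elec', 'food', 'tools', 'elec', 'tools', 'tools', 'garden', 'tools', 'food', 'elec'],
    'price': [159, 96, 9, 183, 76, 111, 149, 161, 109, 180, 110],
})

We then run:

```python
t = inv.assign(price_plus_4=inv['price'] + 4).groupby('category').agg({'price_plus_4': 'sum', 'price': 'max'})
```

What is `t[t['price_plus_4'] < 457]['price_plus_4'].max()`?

add column price_plus_4 = inv['price'] + 4:
   supplier category  price  price_plus_4
0   Soylent     elec    159           163
1   Soylent     elec     96           100
2   Soylent     food      9            13
3   Soylent    tools    183           187
4   Soylent     elec     76            80
5   Soylent    tools    111           115
6   Soylent    tools    149           153
7   Soylent   garden    161           165
8   Soylent    tools    109           113
9   Soylent     food    180           184
10  Soylent     elec    110           114
group by category: sum(price_plus_4), max(price):
          price_plus_4  price
category                     
elec               457    159
food               197    180
garden             165    161
tools              568    183
filter rows where price_plus_4 < 457:
          price_plus_4  price
category                     
food               197    180
garden             165    161
So max() = 197.

197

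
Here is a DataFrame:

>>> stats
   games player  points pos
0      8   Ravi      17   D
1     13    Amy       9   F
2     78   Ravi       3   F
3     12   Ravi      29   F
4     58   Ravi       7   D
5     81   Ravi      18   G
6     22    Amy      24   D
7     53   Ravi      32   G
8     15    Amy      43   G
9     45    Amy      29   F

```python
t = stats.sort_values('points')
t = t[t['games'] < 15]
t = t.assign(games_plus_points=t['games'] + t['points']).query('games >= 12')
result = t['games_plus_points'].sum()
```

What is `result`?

sort by points:
   games player  points pos
2     78   Ravi       3   F
4     58   Ravi       7   D
1     13    Amy       9   F
0      8   Ravi      17   D
5     81   Ravi      18   G
6     22    Amy      24   D
3     12   Ravi      29   F
9     45    Amy      29   F
7     53   Ravi      32   G
8     15    Amy      43   G
filter rows where games < 15:
   games player  points pos
1     13    Amy       9   F
0      8   Ravi      17   D
3     12   Ravi      29   F
add column games_plus_points = t['games'] + t['points']:
   games player  points pos  games_plus_points
1     13    Amy       9   F                 22
0      8   Ravi      17   D                 25
3     12   Ravi      29   F                 41
filter rows where games >= 12:
   games player  points pos  games_plus_points
1     13    Amy       9   F                 22
3     12   Ravi      29   F                 41
Taking the sum of column 'games_plus_points' gives 63.

63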